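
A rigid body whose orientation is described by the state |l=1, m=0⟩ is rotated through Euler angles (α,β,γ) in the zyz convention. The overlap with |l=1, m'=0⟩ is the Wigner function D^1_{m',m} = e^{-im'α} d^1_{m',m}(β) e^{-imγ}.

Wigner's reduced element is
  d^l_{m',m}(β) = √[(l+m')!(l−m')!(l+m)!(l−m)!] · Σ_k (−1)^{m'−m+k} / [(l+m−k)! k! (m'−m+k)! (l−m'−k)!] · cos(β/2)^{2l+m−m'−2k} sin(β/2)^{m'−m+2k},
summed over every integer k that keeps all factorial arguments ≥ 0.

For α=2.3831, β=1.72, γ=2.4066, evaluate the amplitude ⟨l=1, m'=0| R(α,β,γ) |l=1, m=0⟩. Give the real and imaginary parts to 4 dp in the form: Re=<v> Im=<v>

Split into d^1_{0,0}(β=1.72) × two z-phases.
Half-angle: c=0.652437, s=0.757843. N=√(1·1·1·1)=1.000000
k∈{0,1} keeps every argument non-negative
  k=0: (−1)^0·1.0000/(1)·0.6524^2·0.7578^0 = +0.425675
  k=1: (−1)^1·1.0000/(1)·0.6524^0·0.7578^2 = -0.574325
d^1_{0,0}(1.72) = +0.425675 -0.574325 = -0.148651
D = (+1.000000+0.000000i)·(-0.148651)·(+1.000000+0.000000i) = -0.148651+0.000000i

Re=-0.1487 Im=0.0000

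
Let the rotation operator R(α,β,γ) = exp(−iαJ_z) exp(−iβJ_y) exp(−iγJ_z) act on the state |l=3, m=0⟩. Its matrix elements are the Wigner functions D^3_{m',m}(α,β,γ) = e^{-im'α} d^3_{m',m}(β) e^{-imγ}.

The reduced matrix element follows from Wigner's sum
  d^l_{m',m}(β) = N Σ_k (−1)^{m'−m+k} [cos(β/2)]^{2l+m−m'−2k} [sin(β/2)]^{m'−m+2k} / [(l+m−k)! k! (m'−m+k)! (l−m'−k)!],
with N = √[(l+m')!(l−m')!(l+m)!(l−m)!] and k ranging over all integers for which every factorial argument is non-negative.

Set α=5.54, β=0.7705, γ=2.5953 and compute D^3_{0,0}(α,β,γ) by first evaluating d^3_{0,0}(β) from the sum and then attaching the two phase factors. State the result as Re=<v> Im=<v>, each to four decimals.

D^3_{0,0}(5.54,0.7705,2.5953) = e^{-i·0·5.54}·d^3_{0,0}(0.7705)·e^{-i·0·2.5953}. Compute d first:
Half-angle: c=0.926705, s=0.375791. N=√(6·6·6·6)=36.000000
The bounds max(0,m−m')=0 and min(l+m,l−m')=3 give 4 terms
  k=0: (−1)^0·36.0000/(36)·0.9267^6·0.3758^0 = +0.633356
  k=1: (−1)^1·36.0000/(4)·0.9267^4·0.3758^2 = -0.937346
  k=2: (−1)^2·36.0000/(4)·0.9267^2·0.3758^4 = +0.154138
  k=3: (−1)^3·36.0000/(36)·0.9267^0·0.3758^6 = -0.002816
d^3_{0,0}(0.7705) = +0.633356 -0.937346 +0.154138 -0.002816 = -0.152669
Phases: e^{-i·(0)·5.54}=+1.000000+0.000000i, e^{-i·(0)·2.5953}=+1.000000+0.000000i ⇒ D=-0.152669+0.000000i

Re=-0.1527 Im=0.0000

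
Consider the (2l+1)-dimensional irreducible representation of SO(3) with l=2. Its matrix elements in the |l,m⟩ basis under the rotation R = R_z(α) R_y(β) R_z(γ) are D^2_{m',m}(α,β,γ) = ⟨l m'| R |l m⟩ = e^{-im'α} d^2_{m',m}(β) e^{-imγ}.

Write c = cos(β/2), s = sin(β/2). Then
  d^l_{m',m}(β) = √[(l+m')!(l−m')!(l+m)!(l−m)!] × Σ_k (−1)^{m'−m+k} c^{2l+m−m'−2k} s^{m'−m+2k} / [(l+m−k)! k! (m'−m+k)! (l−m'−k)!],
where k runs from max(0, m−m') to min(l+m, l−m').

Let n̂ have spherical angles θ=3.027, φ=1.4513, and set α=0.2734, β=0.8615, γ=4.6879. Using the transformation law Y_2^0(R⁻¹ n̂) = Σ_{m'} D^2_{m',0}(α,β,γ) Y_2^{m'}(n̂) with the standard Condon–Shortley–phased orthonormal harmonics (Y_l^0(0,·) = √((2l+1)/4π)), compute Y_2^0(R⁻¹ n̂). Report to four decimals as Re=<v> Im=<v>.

Need the full column D^2_{m',0} for m'=−2..2 at α=0.2734, β=0.8615, γ=4.6879.
cos(β/2)=0.908653, sin(β/2)=0.417552
d^2_{-2,0}: single k=2 term ⇒ +0.352609;  D = +0.301196+0.183341i
d^2_{-1,0}: k∈[1..2] ⇒ +0.767327 -0.162034 = +0.605293;  D = +0.582811+0.163433i
d^2_{0,0}: k∈[0..2] ⇒ +0.681698 -0.575808 +0.030398 = +0.136287;  D = +0.136287+0.000000i
d^2_{1,0}: k∈[0..1] ⇒ -0.767327 +0.162034 = -0.605293;  D = -0.582811+0.163433i
d^2_{2,0}: single k=0 term ⇒ +0.352609;  D = +0.301196-0.183341i
Y_2^{m'}(θ=3.027,φ=1.4513) and Σ D·Y over m':
  (+0.3012+0.1833i)·(-0.0049-0.0012i)  (+0.5828+0.1634i)·(-0.0105+0.0871i)  (+0.1363+0.0000i)·(+0.6184+0.0000i)  (-0.5828+0.1634i)·(+0.0105+0.0871i)  (+0.3012-0.1833i)·(-0.0049+0.0012i)
Y_2^0(R⁻¹ n̂) = +0.041091+0.000000i

Re=0.0411 Im=0.0000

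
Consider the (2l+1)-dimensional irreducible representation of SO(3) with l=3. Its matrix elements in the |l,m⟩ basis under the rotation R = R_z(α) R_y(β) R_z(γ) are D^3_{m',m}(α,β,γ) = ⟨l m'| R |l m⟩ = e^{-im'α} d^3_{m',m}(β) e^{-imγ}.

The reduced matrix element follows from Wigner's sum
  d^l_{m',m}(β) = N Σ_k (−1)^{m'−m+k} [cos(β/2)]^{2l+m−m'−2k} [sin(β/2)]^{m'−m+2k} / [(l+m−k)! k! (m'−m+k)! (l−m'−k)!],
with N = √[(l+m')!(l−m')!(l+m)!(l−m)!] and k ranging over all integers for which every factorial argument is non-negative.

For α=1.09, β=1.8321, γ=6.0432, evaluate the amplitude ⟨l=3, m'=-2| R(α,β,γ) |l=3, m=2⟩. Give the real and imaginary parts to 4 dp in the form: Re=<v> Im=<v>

Split into d^3_{-2,2}(β=1.8321) × two z-phases.
With c≡cos(β/2)=0.608958 and s≡sin(β/2)=0.793202, N=[1·120·120·1]^{1/2}=120.000000
k∈{4,5} keeps every argument non-negative
  k=4: (−1)^0·120.0000/(24)·0.6090^2·0.7932^4 = +0.733974
  k=5: (−1)^1·120.0000/(120)·0.6090^0·0.7932^6 = -0.249060
d^3_{-2,2}(1.8321) = +0.733974 -0.249060 = +0.484914
Phases: e^{-i·(-2)·1.09}=-0.572215+0.820104i, e^{-i·(2)·6.0432}=+0.887008+0.461753i ⇒ D=-0.429753+0.224621i

Re=-0.4298 Im=0.2246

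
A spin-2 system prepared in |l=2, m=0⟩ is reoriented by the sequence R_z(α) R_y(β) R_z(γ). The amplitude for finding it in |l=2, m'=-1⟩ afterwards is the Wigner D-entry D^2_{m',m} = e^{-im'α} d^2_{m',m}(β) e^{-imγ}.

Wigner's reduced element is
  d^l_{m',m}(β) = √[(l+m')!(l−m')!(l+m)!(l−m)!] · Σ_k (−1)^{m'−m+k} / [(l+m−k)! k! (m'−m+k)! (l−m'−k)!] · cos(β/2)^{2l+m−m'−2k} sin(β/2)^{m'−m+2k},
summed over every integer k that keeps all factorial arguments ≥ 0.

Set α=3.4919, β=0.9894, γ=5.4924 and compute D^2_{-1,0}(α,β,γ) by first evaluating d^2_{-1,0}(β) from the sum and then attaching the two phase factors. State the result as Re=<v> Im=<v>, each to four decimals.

First d^2_{-1,0}(β=0.9894), then the phase factors e^{-i(-1)α} and e^{-i(0)γ}:
c=cos(0.9894/2)=0.880111, s=sin(0.9894/2)=0.474768; N=√[1·6·2·2]=4.898979
The bounds max(0,m−m')=1 and min(l+m,l−m')=2 give 2 terms
  k=1: (−1)^0·4.8990/(2)·0.8801^3·0.4748^1 = +0.792810
  k=2: (−1)^1·4.8990/(2)·0.8801^1·0.4748^3 = -0.230705
d^2_{-1,0}(0.9894) = +0.792810 -0.230705 = +0.562106
D = (-0.939267-0.343187i)·(+0.562106)·(+1.000000+0.000000i) = -0.527967-0.192907i

Re=-0.5280 Im=-0.1929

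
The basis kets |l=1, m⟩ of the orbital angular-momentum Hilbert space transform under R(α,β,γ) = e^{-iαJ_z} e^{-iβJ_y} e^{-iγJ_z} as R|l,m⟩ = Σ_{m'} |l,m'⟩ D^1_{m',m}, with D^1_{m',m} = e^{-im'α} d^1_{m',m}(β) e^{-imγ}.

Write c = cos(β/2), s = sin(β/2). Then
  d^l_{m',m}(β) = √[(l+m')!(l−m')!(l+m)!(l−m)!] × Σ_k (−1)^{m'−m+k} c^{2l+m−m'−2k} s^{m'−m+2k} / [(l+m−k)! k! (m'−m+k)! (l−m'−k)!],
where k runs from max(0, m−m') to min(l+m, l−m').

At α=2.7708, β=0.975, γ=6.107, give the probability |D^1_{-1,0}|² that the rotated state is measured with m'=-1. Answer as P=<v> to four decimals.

P=0.3425

Split into d^1_{-1,0}(β=0.975) × two z-phases.
Half-angle: c=0.883507, s=0.468419. N=√(1·2·1·1)=1.414214
Admissible k: 1..1 (factorial args all ≥0)
  k=1: (−1)^0·1.4142/(1)·0.8835^1·0.4684^1 = +0.585274
d^1_{-1,0}(0.975) = +0.585274
|D^1_{-1,0}|² = |d^1_{-1,0}(β)|² = (+0.585274)² = 0.342545 (the z-rotation phases have unit modulus)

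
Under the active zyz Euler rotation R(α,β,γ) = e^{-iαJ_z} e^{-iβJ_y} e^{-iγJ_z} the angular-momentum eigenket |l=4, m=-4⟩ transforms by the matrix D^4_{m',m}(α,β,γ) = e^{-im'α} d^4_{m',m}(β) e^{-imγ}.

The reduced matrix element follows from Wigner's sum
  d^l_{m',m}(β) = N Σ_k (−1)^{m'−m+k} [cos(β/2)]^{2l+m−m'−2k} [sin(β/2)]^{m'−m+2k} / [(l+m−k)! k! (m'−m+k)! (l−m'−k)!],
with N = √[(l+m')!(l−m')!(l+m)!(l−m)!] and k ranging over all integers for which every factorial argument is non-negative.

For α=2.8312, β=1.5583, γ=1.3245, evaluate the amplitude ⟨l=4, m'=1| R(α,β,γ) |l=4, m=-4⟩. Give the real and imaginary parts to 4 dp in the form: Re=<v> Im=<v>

D^4_{1,-4}(2.8312,1.5583,1.3245) = e^{-i·1·2.8312}·d^4_{1,-4}(1.5583)·e^{-i·-4·1.3245}. Compute d first:
c=cos(1.5583/2)=0.711511, s=sin(1.5583/2)=0.702675; N=√[120·6·1·40320]=5387.986637
k: max(0,(-4)−(1))=0 … min(4+(-4),4−(1))=0
  k=0: (−1)^5·5387.9866/(720)·0.7115^3·0.7027^5 = -0.461755
d^4_{1,-4}(1.5583) = -0.461755
Attach z-rotation phases: D = e^{-i(1)(2.8312)}·(-0.461755)·e^{-i(-4)(1.3245)} = +0.360555-0.288474i

Re=0.3606 Im=-0.2885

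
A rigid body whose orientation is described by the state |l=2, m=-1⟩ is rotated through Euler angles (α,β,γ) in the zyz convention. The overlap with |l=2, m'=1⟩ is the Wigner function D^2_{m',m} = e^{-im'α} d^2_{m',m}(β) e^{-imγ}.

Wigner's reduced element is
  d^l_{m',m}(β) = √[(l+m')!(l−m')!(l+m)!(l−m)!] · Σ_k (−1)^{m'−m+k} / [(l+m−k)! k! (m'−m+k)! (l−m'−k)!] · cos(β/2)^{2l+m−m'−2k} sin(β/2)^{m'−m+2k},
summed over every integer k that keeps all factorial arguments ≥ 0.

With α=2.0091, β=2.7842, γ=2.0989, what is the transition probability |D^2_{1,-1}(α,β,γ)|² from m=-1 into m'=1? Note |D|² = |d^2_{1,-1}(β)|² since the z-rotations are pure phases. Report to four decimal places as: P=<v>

P=0.7158

D^2_{1,-1}(2.0091,2.7842,2.0989) = e^{-i·1·2.0091}·d^2_{1,-1}(2.7842)·e^{-i·-1·2.0989}. Compute d first:
With c≡cos(β/2)=0.177747 and s≡sin(β/2)=0.984076, N=[6·1·1·6]^{1/2}=6.000000
Admissible k: 0..1 (factorial args all ≥0)
  k=0: (−1)^2·6.0000/(2)·0.1777^2·0.9841^2 = +0.091787
  k=1: (−1)^3·6.0000/(6)·0.1777^0·0.9841^4 = -0.937810
d^2_{1,-1}(2.7842) = +0.091787 -0.937810 = -0.846023
|D^2_{1,-1}|² = |d^2_{1,-1}(β)|² = (-0.846023)² = 0.715755 (the z-rotation phases have unit modulus)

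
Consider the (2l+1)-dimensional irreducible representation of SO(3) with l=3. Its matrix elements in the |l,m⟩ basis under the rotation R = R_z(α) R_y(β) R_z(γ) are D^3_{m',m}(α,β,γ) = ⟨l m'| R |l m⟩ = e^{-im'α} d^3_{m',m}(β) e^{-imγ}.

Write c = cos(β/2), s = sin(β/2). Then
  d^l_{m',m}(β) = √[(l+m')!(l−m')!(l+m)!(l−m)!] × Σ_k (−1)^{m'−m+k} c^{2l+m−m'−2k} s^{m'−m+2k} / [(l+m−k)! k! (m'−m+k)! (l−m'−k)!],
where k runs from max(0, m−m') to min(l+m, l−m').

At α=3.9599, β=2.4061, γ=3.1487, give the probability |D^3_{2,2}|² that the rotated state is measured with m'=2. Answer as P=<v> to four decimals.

First d^3_{2,2}(β=2.4061), then the phase factors e^{-i(2)α} and e^{-i(2)γ}:
c=cos(2.4061/2)=0.359513, s=sin(2.4061/2)=0.933140; N=√[120·1·120·1]=120.000000
k: max(0,(2)−(2))=0 … min(3+(2),3−(2))=1
  k=0: (−1)^0·120.0000/(120)·0.3595^6·0.9331^0 = +0.002159
  k=1: (−1)^1·120.0000/(24)·0.3595^4·0.9331^2 = -0.072732
d^3_{2,2}(2.4061) = +0.002159 -0.072732 = -0.070573
|D^3_{2,2}|² = |d^3_{2,2}(β)|² = (-0.070573)² = 0.004980 (the z-rotation phases have unit modulus)

P=0.0050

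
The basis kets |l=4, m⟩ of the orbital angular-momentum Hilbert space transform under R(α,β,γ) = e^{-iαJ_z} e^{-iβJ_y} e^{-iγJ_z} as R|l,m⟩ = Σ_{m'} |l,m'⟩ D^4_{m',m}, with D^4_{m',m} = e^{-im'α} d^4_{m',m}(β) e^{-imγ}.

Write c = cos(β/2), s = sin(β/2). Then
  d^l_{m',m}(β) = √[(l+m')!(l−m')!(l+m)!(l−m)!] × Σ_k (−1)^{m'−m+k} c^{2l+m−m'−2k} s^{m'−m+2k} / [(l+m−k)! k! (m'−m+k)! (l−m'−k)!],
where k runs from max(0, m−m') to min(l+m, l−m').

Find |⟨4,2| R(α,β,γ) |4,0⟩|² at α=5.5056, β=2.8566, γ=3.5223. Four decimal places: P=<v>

Split into d^4_{2,0}(β=2.8566) × two z-phases.
c=cos(2.8566/2)=0.142015, s=sin(2.8566/2)=0.989865; N=√[720·2·24·24]=910.735966
Admissible k: 0..2 (factorial args all ≥0)
  k=0: (−1)^2·910.7360/(96)·0.1420^6·0.9899^2 = +0.000076
  k=1: (−1)^3·910.7360/(36)·0.1420^4·0.9899^4 = -0.009879
  k=2: (−1)^4·910.7360/(96)·0.1420^2·0.9899^6 = +0.179987
d^4_{2,0}(2.8566) = +0.000076 -0.009879 +0.179987 = +0.170184
|D^4_{2,0}|² = |d^4_{2,0}(β)|² = (+0.170184)² = 0.028963 (the z-rotation phases have unit modulus)

P=0.0290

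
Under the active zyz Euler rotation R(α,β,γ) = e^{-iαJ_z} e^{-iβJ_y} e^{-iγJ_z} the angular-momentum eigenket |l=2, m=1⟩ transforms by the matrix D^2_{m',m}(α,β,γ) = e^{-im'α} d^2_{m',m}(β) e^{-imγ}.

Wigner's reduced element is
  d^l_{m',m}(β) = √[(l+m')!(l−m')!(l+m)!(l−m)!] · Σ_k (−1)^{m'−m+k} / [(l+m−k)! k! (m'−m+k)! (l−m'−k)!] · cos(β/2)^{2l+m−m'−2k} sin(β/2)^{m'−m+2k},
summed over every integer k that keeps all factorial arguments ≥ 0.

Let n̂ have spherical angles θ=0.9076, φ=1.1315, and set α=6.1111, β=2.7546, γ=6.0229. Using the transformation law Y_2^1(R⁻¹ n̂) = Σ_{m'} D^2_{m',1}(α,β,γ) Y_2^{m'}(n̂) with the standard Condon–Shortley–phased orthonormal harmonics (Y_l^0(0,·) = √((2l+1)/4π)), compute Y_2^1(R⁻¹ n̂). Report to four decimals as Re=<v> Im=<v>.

Need the full column D^2_{m',1} for m'=−2..2 at α=6.1111, β=2.7546, γ=6.0229.
cos(β/2)=0.192291, sin(β/2)=0.981338
d^2_{-2,1}: single k=3 term ⇒ +0.363450;  D = +0.362172-0.030452i
d^2_{-1,1}: k∈[2..3] ⇒ +0.106826 -0.927415 = -0.820589;  D = -0.817400-0.072282i
d^2_{0,1}: k∈[1..2] ⇒ +0.017091 -0.445134 = -0.428043;  D = -0.413625-0.110159i
d^2_{1,1}: k∈[0..1] ⇒ +0.001367 -0.106826 = -0.105459;  D = -0.095754-0.044190i
d^2_{2,1}: single k=0 term ⇒ -0.013955;  D = -0.011482-0.007931i
Y_2^{m'}(θ=0.9076,φ=1.1315) and Σ D·Y over m':
  (+0.3622-0.0305i)·(-0.1531-0.1847i)  (-0.8174-0.0723i)·(+0.1594-0.3392i)  (-0.4136-0.1102i)·(+0.0432+0.0000i)  (-0.0958-0.0442i)·(-0.1594-0.3392i)  (-0.0115-0.0079i)·(-0.1531+0.1847i)
Y_2^1(R⁻¹ n̂) = -0.230264+0.237386i

Re=-0.2303 Im=0.2374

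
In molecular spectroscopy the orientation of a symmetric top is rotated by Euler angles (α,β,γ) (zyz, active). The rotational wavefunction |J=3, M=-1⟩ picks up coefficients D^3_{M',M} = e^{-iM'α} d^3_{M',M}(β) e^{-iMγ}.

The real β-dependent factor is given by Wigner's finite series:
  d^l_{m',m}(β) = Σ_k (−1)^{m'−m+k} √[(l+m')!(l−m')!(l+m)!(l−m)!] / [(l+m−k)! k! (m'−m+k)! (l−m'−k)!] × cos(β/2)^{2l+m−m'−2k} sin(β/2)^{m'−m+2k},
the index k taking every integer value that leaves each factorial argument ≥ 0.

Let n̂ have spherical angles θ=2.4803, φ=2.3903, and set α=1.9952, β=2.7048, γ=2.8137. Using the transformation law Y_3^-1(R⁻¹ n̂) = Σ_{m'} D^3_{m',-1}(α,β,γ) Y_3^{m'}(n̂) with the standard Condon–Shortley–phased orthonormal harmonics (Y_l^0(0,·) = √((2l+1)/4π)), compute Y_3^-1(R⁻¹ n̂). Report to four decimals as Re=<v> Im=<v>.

Re=0.2833 Im=0.1908

Need the full column D^3_{m',-1} for m'=−3..3 at α=1.9952, β=2.7048, γ=2.8137.
cos(β/2)=0.216664, sin(β/2)=0.976246
d^3_{-3,-1}: single k=2 term ⇒ +0.008134;  D = -0.006594+0.004762i
d^3_{-2,-1}: k∈[1..2] ⇒ +0.001474 -0.059851 = -0.058377;  D = -0.050634-0.029053i
d^3_{-1,-1}: k∈[0..2] ⇒ +0.000103 -0.016802 +0.255837 = +0.239139;  D = +0.023044-0.238026i
d^3_{0,-1}: k∈[0..2] ⇒ -0.001615 +0.098345 -0.665541 = -0.568811;  D = +0.538506-0.183185i
d^3_{1,-1}: k∈[0..2] ⇒ +0.012601 -0.341116 +0.865677 = +0.537163;  D = +0.367052+0.392194i
d^3_{2,-1}: k∈[0..1] ⇒ -0.059851 +0.607553 = +0.547702;  D = +0.210303-0.505717i
d^3_{3,-1}: single k=0 term ⇒ +0.165142;  D = -0.165066+0.005004i
Y_3^{m'}(θ=2.4803,φ=2.3903) and Σ D·Y over m':
  (-0.0066+0.0048i)·(+0.0610-0.0750i)  (-0.0506-0.0291i)·(-0.0207-0.3035i)  (+0.0230-0.2380i)·(-0.3067-0.2864i)  (+0.5385-0.1832i)·(-0.0336+0.0000i)  (+0.3671+0.3922i)·(+0.3067-0.2864i)  (+0.2103-0.5057i)·(-0.0207+0.3035i)  (-0.1651+0.0050i)·(-0.0610-0.0750i)
Y_3^-1(R⁻¹ n̂) = +0.283296+0.190823i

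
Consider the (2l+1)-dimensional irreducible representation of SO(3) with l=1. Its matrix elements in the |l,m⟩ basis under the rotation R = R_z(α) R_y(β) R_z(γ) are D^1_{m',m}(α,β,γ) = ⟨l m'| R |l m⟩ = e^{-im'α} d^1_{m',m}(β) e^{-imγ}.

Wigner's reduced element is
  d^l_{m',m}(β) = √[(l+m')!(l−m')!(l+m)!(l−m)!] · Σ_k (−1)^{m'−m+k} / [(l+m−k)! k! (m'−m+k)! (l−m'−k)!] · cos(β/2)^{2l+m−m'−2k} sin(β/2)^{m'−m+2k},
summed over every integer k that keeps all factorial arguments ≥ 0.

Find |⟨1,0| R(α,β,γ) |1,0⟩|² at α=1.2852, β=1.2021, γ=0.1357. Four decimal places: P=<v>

P=0.1299

D^1_{0,0}(1.2852,1.2021,0.1357) = e^{-i·0·1.2852}·d^1_{0,0}(1.2021)·e^{-i·0·0.1357}. Compute d first:
With c≡cos(β/2)=0.824742 and s≡sin(β/2)=0.565509, N=[1·1·1·1]^{1/2}=1.000000
Admissible k: 0..1 (factorial args all ≥0)
  k=0: (−1)^0·1.0000/(1)·0.8247^2·0.5655^0 = +0.680200
  k=1: (−1)^1·1.0000/(1)·0.8247^0·0.5655^2 = -0.319800
d^1_{0,0}(1.2021) = +0.680200 -0.319800 = +0.360400
|D^1_{0,0}|² = |d^1_{0,0}(β)|² = (+0.360400)² = 0.129888 (the z-rotation phases have unit modulus)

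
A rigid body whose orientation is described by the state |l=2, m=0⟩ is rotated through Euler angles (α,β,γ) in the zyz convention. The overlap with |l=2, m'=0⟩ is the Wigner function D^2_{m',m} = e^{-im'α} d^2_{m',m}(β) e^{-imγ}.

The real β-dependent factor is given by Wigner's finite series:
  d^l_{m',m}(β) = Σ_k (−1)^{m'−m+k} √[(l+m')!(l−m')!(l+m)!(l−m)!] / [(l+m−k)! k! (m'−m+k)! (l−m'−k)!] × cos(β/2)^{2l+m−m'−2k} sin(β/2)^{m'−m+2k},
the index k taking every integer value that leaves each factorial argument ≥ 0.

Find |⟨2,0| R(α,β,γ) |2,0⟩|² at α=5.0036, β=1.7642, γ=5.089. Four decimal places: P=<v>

D^2_{0,0}(5.0036,1.7642,5.089) = e^{-i·0·5.0036}·d^2_{0,0}(1.7642)·e^{-i·0·5.089}. Compute d first:
With c≡cos(β/2)=0.635531 and s≡sin(β/2)=0.772075, N=[2·2·2·2]^{1/2}=4.000000
The bounds max(0,m−m')=0 and min(l+m,l−m')=2 give 3 terms
  k=0: (−1)^0·4.0000/(4)·0.6355^4·0.7721^0 = +0.163135
  k=1: (−1)^1·4.0000/(1)·0.6355^2·0.7721^2 = -0.963059
  k=2: (−1)^2·4.0000/(4)·0.6355^0·0.7721^4 = +0.355335
d^2_{0,0}(1.7642) = +0.163135 -0.963059 +0.355335 = -0.444589
|D^2_{0,0}|² = |d^2_{0,0}(β)|² = (-0.444589)² = 0.197659 (the z-rotation phases have unit modulus)

P=0.1977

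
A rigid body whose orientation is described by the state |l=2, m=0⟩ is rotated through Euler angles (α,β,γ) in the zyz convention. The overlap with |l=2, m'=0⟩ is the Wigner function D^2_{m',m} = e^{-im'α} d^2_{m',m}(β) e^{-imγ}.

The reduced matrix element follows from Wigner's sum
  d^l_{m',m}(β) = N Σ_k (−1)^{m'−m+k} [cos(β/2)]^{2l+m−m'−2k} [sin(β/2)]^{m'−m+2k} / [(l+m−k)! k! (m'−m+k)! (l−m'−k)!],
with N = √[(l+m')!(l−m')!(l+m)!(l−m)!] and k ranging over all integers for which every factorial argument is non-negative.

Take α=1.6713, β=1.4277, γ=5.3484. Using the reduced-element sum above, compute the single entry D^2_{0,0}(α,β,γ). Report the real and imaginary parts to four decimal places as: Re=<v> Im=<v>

Re=-0.4695 Im=0.0000

Split into d^2_{0,0}(β=1.4277) × two z-phases.
Half-angle: c=0.755847, s=0.654749. N=√(2·2·2·2)=4.000000
k∈{0,1,2} keeps every argument non-negative
  k=0: (−1)^0·4.0000/(4)·0.7558^4·0.6547^0 = +0.326389
  k=1: (−1)^1·4.0000/(1)·0.7558^2·0.6547^2 = -0.979663
  k=2: (−1)^2·4.0000/(4)·0.7558^0·0.6547^4 = +0.183780
d^2_{0,0}(1.4277) = +0.326389 -0.979663 +0.183780 = -0.469494
Phases: e^{-i·(0)·1.6713}=+1.000000+0.000000i, e^{-i·(0)·5.3484}=+1.000000+0.000000i ⇒ D=-0.469494+0.000000i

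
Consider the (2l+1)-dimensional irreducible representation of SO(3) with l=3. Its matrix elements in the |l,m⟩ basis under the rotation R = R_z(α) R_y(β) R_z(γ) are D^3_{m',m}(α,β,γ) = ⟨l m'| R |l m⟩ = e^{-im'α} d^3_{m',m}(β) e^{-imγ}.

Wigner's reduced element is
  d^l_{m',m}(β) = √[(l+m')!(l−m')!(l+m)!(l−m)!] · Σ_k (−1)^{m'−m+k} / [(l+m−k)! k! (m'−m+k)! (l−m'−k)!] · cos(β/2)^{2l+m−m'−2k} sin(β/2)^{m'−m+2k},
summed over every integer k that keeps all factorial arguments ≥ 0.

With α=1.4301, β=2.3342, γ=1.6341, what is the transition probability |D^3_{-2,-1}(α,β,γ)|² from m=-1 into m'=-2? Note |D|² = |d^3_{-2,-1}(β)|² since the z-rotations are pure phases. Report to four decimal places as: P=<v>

D^3_{-2,-1}(1.4301,2.3342,1.6341) = e^{-i·-2·1.4301}·d^3_{-2,-1}(2.3342)·e^{-i·-1·1.6341}. Compute d first:
With c≡cos(β/2)=0.392820 and s≡sin(β/2)=0.919615, N=[1·120·2·24]^{1/2}=75.894664
Admissible k: 1..2 (factorial args all ≥0)
  k=1: (−1)^0·75.8947/(24)·0.3928^5·0.9196^1 = +0.027200
  k=2: (−1)^1·75.8947/(12)·0.3928^3·0.9196^3 = -0.298147
d^3_{-2,-1}(2.3342) = +0.027200 -0.298147 = -0.270946
|D^3_{-2,-1}|² = |d^3_{-2,-1}(β)|² = (-0.270946)² = 0.073412 (the z-rotation phases have unit modulus)

P=0.0734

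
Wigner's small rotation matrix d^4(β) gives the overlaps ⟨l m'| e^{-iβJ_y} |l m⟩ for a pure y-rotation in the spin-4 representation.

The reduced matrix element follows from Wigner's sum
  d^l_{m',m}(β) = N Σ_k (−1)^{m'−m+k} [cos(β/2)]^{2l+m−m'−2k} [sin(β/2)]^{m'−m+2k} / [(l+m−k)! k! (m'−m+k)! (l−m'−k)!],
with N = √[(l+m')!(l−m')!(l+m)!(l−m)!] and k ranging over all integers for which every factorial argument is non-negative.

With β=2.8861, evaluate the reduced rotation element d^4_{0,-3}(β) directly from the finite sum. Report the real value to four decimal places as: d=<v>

d^4_{0,-3}(β=2.8861) via Wigner's sum:
c=cos(2.8861/2)=0.127399, s=sin(2.8861/2)=0.991852; N=√[24·24·1·5040]=1703.830978
k: max(0,(-3)−(0))=0 … min(4+(-3),4−(0))=1
  k=0: (−1)^3·1703.8310/(144)·0.1274^5·0.9919^3 = -0.000387
  k=1: (−1)^4·1703.8310/(144)·0.1274^3·0.9919^5 = +0.023485
d^4_{0,-3}(2.8861) = -0.000387 +0.023485 = +0.023098

d=0.0231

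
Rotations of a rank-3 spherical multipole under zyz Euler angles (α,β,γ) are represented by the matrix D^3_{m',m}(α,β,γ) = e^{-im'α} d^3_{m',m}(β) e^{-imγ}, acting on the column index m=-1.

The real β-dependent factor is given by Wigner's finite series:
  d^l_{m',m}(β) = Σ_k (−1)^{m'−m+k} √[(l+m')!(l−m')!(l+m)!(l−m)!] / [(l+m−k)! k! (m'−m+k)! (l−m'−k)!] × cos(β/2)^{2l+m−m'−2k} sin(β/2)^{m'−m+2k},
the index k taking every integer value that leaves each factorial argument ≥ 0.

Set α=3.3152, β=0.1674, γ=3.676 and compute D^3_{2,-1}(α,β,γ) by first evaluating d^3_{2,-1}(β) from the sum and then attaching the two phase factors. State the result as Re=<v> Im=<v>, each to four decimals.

Re=0.0036 Im=0.0007

Split into d^3_{2,-1}(β=0.1674) × two z-phases.
With c≡cos(β/2)=0.996499 and s≡sin(β/2)=0.083602, N=[120·1·2·24]^{1/2}=75.894664
Admissible k: 0..1 (factorial args all ≥0)
  k=0: (−1)^3·75.8947/(12)·0.9965^3·0.0836^3 = -0.003657
  k=1: (−1)^4·75.8947/(24)·0.9965^1·0.0836^5 = +0.000013
d^3_{2,-1}(0.1674) = -0.003657 +0.000013 = -0.003644
Phases: e^{-i·(2)·3.3152}=+0.940324-0.340280i, e^{-i·(-1)·3.676}=-0.860571-0.509331i ⇒ D=+0.003580+0.000678i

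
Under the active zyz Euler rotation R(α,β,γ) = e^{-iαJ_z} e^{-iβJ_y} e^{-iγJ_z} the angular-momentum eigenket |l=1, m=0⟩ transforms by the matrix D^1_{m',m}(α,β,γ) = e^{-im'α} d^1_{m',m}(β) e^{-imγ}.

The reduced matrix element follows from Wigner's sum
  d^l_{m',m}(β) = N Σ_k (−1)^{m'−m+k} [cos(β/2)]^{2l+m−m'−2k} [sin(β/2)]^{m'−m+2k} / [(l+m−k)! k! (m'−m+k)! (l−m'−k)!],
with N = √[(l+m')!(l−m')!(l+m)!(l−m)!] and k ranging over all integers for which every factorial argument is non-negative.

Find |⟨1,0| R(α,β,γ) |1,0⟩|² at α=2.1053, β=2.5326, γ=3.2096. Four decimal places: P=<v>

P=0.6728

D^1_{0,0}(2.1053,2.5326,3.2096) = e^{-i·0·2.1053}·d^1_{0,0}(2.5326)·e^{-i·0·3.2096}. Compute d first:
Half-angle: c=0.299813, s=0.953998. N=√(1·1·1·1)=1.000000
Admissible k: 0..1 (factorial args all ≥0)
  k=0: (−1)^0·1.0000/(1)·0.2998^2·0.9540^0 = +0.089888
  k=1: (−1)^1·1.0000/(1)·0.2998^0·0.9540^2 = -0.910112
d^1_{0,0}(2.5326) = +0.089888 -0.910112 = -0.820225
|D^1_{0,0}|² = |d^1_{0,0}(β)|² = (-0.820225)² = 0.672769 (the z-rotation phases have unit modulus)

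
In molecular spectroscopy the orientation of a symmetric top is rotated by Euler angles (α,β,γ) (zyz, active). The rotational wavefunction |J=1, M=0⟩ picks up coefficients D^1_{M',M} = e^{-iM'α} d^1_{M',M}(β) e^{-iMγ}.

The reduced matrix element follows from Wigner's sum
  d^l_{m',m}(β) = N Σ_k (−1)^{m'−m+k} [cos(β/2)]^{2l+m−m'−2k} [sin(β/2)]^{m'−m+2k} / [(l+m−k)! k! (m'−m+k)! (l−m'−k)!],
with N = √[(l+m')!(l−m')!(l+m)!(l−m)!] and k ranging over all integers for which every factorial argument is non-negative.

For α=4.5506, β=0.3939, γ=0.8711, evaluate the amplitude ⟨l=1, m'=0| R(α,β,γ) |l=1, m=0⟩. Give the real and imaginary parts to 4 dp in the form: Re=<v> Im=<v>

Re=0.9234 Im=0.0000

D^1_{0,0}(4.5506,0.3939,0.8711) = e^{-i·0·4.5506}·d^1_{0,0}(0.3939)·e^{-i·0·0.8711}. Compute d first:
Half-angle: c=0.980668, s=0.195679. N=√(1·1·1·1)=1.000000
k: max(0,(0)−(0))=0 … min(1+(0),1−(0))=1
  k=0: (−1)^0·1.0000/(1)·0.9807^2·0.1957^0 = +0.961710
  k=1: (−1)^1·1.0000/(1)·0.9807^0·0.1957^2 = -0.038290
d^1_{0,0}(0.3939) = +0.961710 -0.038290 = +0.923419
D = (+1.000000+0.000000i)·(+0.923419)·(+1.000000+0.000000i) = +0.923419+0.000000i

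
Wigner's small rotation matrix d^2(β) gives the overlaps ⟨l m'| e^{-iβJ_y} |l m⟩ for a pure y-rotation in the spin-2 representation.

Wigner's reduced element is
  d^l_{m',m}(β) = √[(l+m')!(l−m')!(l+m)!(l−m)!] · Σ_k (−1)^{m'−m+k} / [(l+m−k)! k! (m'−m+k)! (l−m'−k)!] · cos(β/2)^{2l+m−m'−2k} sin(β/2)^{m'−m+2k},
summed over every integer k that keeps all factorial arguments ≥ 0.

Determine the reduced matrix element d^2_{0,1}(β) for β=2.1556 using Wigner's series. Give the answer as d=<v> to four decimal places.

d^2_{0,1}(β=2.1556) via Wigner's sum:
With c≡cos(β/2)=0.473268 and s≡sin(β/2)=0.880919, N=[2·2·6·1]^{1/2}=4.898979
k∈{1,2} keeps every argument non-negative
  k=1: (−1)^0·4.8990/(2)·0.4733^3·0.8809^1 = +0.228734
  k=2: (−1)^1·4.8990/(2)·0.4733^1·0.8809^3 = -0.792483
d^2_{0,1}(2.1556) = +0.228734 -0.792483 = -0.563748

d=-0.5637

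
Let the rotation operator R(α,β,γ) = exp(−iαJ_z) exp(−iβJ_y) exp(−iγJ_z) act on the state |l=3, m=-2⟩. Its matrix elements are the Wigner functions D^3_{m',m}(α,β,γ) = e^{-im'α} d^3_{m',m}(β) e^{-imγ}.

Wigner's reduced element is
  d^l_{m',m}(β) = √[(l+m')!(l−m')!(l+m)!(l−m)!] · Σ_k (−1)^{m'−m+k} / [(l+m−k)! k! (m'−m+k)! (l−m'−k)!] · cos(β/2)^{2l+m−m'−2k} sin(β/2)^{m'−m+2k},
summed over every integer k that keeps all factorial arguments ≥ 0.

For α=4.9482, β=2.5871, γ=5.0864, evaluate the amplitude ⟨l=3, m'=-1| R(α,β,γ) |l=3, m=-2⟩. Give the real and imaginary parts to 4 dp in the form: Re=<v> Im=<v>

D^3_{-1,-2}(4.9482,2.5871,5.0864) = e^{-i·-1·4.9482}·d^3_{-1,-2}(2.5871)·e^{-i·-2·5.0864}. Compute d first:
Half-angle: c=0.273708, s=0.961813. N=√(2·24·1·120)=75.894664
k∈{0,1} keeps every argument non-negative
  k=0: (−1)^1·75.8947/(24)·0.2737^5·0.9618^1 = -0.004672
  k=1: (−1)^2·75.8947/(12)·0.2737^3·0.9618^3 = +0.115389
d^3_{-1,-2}(2.5871) = -0.004672 +0.115389 = +0.110717
D = (+0.233632-0.972325i)·(+0.110717)·(-0.733036-0.680190i) = -0.092186+0.061319i

Re=-0.0922 Im=0.0613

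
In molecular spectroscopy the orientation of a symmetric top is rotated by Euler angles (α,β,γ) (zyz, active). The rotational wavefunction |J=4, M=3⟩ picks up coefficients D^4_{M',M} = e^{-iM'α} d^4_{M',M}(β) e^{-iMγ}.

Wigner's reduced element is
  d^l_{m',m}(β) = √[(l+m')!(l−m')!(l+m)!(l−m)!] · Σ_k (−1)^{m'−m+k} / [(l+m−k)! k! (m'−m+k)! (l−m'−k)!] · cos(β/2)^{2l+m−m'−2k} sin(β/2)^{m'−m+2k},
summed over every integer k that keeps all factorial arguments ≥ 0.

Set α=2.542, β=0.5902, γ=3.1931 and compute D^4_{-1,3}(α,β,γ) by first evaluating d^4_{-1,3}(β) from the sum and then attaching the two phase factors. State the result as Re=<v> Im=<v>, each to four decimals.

Re=0.0546 Im=-0.0513

First d^4_{-1,3}(β=0.5902), then the phase factors e^{-i(-1)α} and e^{-i(3)γ}:
Half-angle: c=0.956773, s=0.290836. N=√(6·120·5040·1)=1904.940944
k: max(0,(3)−(-1))=4 … min(4+(3),4−(-1))=5
  k=4: (−1)^0·1904.9409/(144)·0.9568^4·0.2908^4 = +0.079313
  k=5: (−1)^1·1904.9409/(240)·0.9568^2·0.2908^6 = -0.004397
d^4_{-1,3}(0.5902) = +0.079313 -0.004397 = +0.074916
D = (-0.825566+0.564306i)·(+0.074916)·(-0.988085+0.153908i) = +0.054605-0.051291i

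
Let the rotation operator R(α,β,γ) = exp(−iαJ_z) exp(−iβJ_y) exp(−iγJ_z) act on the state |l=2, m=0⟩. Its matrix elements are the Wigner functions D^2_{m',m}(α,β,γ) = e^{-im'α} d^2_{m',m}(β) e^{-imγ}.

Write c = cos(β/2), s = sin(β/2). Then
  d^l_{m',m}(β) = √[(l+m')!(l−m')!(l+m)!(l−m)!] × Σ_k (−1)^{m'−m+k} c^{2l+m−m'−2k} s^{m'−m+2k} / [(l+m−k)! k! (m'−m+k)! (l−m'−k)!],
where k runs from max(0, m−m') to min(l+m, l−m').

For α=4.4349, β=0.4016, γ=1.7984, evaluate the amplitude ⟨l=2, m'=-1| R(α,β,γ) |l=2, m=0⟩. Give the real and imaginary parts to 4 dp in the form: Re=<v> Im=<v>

Re=-0.1207 Im=-0.4238

Split into d^2_{-1,0}(β=0.4016) × two z-phases.
With c≡cos(β/2)=0.979907 and s≡sin(β/2)=0.199453, N=[1·6·2·2]^{1/2}=4.898979
The bounds max(0,m−m')=1 and min(l+m,l−m')=2 give 2 terms
  k=1: (−1)^0·4.8990/(2)·0.9799^3·0.1995^1 = +0.459697
  k=2: (−1)^1·4.8990/(2)·0.9799^1·0.1995^3 = -0.019045
d^2_{-1,0}(0.4016) = +0.459697 -0.019045 = +0.440652
D = (-0.273942-0.961746i)·(+0.440652)·(+1.000000+0.000000i) = -0.120713-0.423796i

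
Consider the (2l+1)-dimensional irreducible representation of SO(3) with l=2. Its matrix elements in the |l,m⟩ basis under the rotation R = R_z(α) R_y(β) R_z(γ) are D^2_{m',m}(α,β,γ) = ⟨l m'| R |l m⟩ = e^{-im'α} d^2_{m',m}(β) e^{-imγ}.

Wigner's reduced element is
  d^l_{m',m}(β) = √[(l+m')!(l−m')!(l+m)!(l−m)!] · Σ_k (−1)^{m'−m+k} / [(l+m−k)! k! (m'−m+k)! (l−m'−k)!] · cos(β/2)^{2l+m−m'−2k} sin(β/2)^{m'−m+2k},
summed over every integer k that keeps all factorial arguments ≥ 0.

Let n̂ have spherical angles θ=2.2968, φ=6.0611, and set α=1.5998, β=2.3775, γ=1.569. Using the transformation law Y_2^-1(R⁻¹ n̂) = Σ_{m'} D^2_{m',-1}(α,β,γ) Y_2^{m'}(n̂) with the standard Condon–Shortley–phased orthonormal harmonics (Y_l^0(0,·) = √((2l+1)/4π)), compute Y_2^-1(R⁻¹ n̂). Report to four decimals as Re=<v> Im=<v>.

Need the full column D^2_{m',-1} for m'=−2..2 at α=1.5998, β=2.3775, γ=1.569.
cos(β/2)=0.372820, sin(β/2)=0.927904
d^2_{-2,-1}: single k=1 term ⇒ +0.096168;  D = +0.005403-0.096016i
d^2_{-1,-1}: k∈[0..1] ⇒ +0.019320 -0.359026 = -0.339706;  D = +0.339580+0.009241i
d^2_{0,-1}: k∈[0..1] ⇒ -0.117781 +0.729598 = +0.611817;  D = +0.001099+0.611816i
d^2_{1,-1}: k∈[0..1] ⇒ +0.359026 -0.741330 = -0.382304;  D = -0.382123+0.011773i
d^2_{2,-1}: single k=0 term ⇒ -0.595714;  D = +0.035605+0.594649i
Y_2^{m'}(θ=2.2968,φ=6.0611) and Σ D·Y over m':
  (+0.0054-0.0960i)·(+0.1951+0.0928i)  (+0.3396+0.0092i)·(-0.3741-0.0845i)  (+0.0011+0.6118i)·(+0.1016+0.0000i)  (-0.3821+0.0118i)·(+0.3741-0.0845i)  (+0.0356+0.5946i)·(+0.1951-0.0928i)
Y_2^-1(R⁻¹ n̂) = -0.196013+0.161182i

Re=-0.1960 Im=0.1612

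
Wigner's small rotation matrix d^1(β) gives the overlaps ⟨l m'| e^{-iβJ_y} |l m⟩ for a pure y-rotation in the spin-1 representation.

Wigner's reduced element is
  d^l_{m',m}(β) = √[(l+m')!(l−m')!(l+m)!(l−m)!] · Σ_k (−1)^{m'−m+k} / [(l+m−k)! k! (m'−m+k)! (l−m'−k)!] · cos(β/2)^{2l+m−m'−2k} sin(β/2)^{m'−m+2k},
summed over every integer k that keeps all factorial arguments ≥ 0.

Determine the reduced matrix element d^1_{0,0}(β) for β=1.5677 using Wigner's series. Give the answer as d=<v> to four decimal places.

d^1_{0,0}(β=1.5677) via Wigner's sum:
Half-angle: c=0.708201, s=0.706011. N=√(1·1·1·1)=1.000000
Admissible k: 0..1 (factorial args all ≥0)
  k=0: (−1)^0·1.0000/(1)·0.7082^2·0.7060^0 = +0.501548
  k=1: (−1)^1·1.0000/(1)·0.7082^0·0.7060^2 = -0.498452
d^1_{0,0}(1.5677) = +0.501548 -0.498452 = +0.003096

d=0.0031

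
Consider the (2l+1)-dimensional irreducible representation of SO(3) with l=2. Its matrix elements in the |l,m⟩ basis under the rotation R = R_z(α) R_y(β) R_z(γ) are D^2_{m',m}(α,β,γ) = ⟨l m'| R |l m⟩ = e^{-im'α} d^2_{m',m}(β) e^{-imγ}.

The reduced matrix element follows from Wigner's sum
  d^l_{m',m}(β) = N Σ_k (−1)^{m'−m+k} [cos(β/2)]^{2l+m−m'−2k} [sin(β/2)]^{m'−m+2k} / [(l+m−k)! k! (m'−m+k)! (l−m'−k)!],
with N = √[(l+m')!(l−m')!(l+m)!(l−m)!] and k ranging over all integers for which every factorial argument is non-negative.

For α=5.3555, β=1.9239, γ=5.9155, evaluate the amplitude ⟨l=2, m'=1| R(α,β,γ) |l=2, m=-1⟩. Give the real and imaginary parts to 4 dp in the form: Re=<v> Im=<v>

D^2_{1,-1}(5.3555,1.9239,5.9155) = e^{-i·1·5.3555}·d^2_{1,-1}(1.9239)·e^{-i·-1·5.9155}. Compute d first:
Half-angle: c=0.571921, s=0.820308. N=√(6·1·1·6)=6.000000
k: max(0,(-1)−(1))=0 … min(2+(-1),2−(1))=1
  k=0: (−1)^2·6.0000/(2)·0.5719^2·0.8203^2 = +0.660311
  k=1: (−1)^3·6.0000/(6)·0.5719^0·0.8203^4 = -0.452802
d^2_{1,-1}(1.9239) = +0.660311 -0.452802 = +0.207508
Attach z-rotation phases: D = e^{-i(1)(5.3555)}·(+0.207508)·e^{-i(-1)(5.9155)} = +0.175813+0.110226i

Re=0.1758 Im=0.1102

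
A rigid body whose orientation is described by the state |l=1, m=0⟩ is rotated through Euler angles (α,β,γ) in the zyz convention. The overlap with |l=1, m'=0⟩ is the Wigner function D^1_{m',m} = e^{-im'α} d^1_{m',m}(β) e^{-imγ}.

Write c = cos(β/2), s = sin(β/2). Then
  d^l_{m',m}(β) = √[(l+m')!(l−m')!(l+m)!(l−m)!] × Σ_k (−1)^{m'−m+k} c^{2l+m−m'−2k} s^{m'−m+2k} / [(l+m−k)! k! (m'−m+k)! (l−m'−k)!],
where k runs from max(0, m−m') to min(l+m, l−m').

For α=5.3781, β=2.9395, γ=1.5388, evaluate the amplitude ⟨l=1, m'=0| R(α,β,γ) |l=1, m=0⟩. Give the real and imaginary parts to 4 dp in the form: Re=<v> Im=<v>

First d^1_{0,0}(β=2.9395), then the phase factors e^{-i(0)α} and e^{-i(0)γ}:
With c≡cos(β/2)=0.100874 and s≡sin(β/2)=0.994899, N=[1·1·1·1]^{1/2}=1.000000
k∈{0,1} keeps every argument non-negative
  k=0: (−1)^0·1.0000/(1)·0.1009^2·0.9949^0 = +0.010176
  k=1: (−1)^1·1.0000/(1)·0.1009^0·0.9949^2 = -0.989824
d^1_{0,0}(2.9395) = +0.010176 -0.989824 = -0.979649
Phases: e^{-i·(0)·5.3781}=+1.000000+0.000000i, e^{-i·(0)·1.5388}=+1.000000+0.000000i ⇒ D=-0.979649+0.000000i

Re=-0.9796 Im=0.0000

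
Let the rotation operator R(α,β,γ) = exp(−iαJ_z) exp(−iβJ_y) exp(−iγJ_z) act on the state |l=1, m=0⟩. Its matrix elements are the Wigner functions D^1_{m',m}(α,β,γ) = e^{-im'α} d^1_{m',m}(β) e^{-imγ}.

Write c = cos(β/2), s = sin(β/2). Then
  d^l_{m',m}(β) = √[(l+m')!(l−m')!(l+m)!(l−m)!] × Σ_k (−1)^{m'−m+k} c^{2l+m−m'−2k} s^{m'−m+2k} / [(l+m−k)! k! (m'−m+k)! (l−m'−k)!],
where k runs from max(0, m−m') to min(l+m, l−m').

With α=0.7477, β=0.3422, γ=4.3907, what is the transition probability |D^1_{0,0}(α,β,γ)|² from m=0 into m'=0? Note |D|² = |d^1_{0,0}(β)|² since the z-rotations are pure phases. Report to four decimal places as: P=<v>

D^1_{0,0}(0.7477,0.3422,4.3907) = e^{-i·0·0.7477}·d^1_{0,0}(0.3422)·e^{-i·0·4.3907}. Compute d first:
With c≡cos(β/2)=0.985398 and s≡sin(β/2)=0.170266, N=[1·1·1·1]^{1/2}=1.000000
k: max(0,(0)−(0))=0 … min(1+(0),1−(0))=1
  k=0: (−1)^0·1.0000/(1)·0.9854^2·0.1703^0 = +0.971009
  k=1: (−1)^1·1.0000/(1)·0.9854^0·0.1703^2 = -0.028991
d^1_{0,0}(0.3422) = +0.971009 -0.028991 = +0.942019
|D^1_{0,0}|² = |d^1_{0,0}(β)|² = (+0.942019)² = 0.887399 (the z-rotation phases have unit modulus)

P=0.8874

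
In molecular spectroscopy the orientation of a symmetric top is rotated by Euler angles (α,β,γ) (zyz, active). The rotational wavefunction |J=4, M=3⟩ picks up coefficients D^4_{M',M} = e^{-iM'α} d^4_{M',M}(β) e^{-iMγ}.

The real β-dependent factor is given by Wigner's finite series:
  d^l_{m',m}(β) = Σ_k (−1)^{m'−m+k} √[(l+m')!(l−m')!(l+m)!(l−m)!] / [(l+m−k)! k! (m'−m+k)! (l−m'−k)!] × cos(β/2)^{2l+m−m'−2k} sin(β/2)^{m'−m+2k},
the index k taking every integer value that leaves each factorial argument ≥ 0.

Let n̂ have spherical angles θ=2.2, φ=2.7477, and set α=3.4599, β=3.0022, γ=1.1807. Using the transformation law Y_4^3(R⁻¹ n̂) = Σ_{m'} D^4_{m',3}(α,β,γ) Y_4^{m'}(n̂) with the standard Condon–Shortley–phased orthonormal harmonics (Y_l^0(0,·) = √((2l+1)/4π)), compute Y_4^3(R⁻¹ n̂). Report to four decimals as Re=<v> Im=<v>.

Need the full column D^4_{m',3} for m'=−4..4 at α=3.4599, β=3.0022, γ=1.1807.
cos(β/2)=0.069640, sin(β/2)=0.997572
d^4_{-4,3}: single k=7 term ⇒ +0.193648;  D = -0.124466-0.148350i
d^4_{-3,3}: k∈[6..7] ⇒ +0.033457 -0.980742 = -0.947285;  D = -0.805390-0.498694i
d^4_{-2,3}: k∈[5..6] ⇒ +0.003745 -0.256173 = -0.252427;  D = +0.245424+0.059048i
d^4_{-1,3}: k∈[4..5] ⇒ +0.000308 -0.037936 = -0.037628;  D = -0.037501+0.003090i
d^4_{0,3}: k∈[3..4] ⇒ +0.000019 -0.003948 = -0.003929;  D = +0.003618-0.001532i
d^4_{1,3}: k∈[2..3] ⇒ +0.000001 -0.000308 = -0.000307;  D = -0.000231+0.000202i
d^4_{2,3}: k∈[1..2] ⇒ +0.000000 -0.000018 = -0.000018;  D = +0.000009-0.000016i
d^4_{3,3}: k∈[0..1] ⇒ +0.000000 -0.000001 = -0.000001;  D = -0.000000+0.000001i
d^4_{4,3}: single k=0 term ⇒ -0.000000;  D = -0.000000-0.000000i
Y_4^{m'}(θ=2.2,φ=2.7477) and Σ D·Y over m':
  (-0.1245-0.1484i)·(-0.0009+0.1891i)  (-0.8054-0.4987i)·(+0.1477+0.3602i)  (+0.2454+0.0590i)·(+0.2197+0.2208i)  (-0.0375+0.0031i)·(-0.1197-0.0497i)  (+0.0036-0.0015i)·(-0.3377+0.0000i)  (-0.0002+0.0002i)·(+0.1197-0.0497i)  (+0.0000-0.0000i)·(+0.2197-0.2208i)  (-0.0000+0.0000i)·(-0.1477+0.3602i)  (-0.0000-0.0000i)·(-0.0009-0.1891i)
Y_4^3(R⁻¹ n̂) = +0.133127-0.317947i

Re=0.1331 Im=-0.3179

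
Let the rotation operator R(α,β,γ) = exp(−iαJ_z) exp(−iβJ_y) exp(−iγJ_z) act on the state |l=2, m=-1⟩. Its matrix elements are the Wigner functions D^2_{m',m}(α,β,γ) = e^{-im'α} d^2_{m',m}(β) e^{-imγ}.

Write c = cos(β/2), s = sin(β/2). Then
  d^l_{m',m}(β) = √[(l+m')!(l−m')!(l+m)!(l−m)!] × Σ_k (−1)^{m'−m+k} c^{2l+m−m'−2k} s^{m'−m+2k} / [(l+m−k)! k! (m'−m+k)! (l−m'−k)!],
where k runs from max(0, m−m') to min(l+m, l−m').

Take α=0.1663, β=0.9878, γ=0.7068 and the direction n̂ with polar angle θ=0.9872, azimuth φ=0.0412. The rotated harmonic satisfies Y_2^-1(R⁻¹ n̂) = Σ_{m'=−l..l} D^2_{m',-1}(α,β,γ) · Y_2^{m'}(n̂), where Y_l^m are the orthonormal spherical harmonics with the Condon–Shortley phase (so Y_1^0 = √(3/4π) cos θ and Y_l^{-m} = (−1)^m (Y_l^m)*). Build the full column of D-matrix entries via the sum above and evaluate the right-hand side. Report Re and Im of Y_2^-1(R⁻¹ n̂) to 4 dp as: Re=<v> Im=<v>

Need the full column D^2_{m',-1} for m'=−2..2 at α=0.1663, β=0.9878, γ=0.7068.
cos(β/2)=0.880491, sin(β/2)=0.474063
d^2_{-2,-1}: single k=1 term ⇒ +0.647203;  D = +0.327962+0.557954i
d^2_{-1,-1}: k∈[0..1] ⇒ +0.601034 -0.522689 = +0.078345;  D = +0.050333+0.060037i
d^2_{0,-1}: k∈[0..1] ⇒ -0.792659 +0.229779 = -0.562880;  D = -0.428039-0.365537i
d^2_{1,-1}: k∈[0..1] ⇒ +0.522689 -0.050506 = +0.472183;  D = +0.404874+0.242969i
d^2_{2,-1}: single k=0 term ⇒ -0.187613;  D = -0.174631-0.068578i
Y_2^{m'}(θ=0.9872,φ=0.0412) and Σ D·Y over m':
  (+0.3280+0.5580i)·(+0.2681-0.0221i)  (+0.0503+0.0600i)·(+0.3549-0.0146i)  (-0.4280-0.3655i)·(-0.0281+0.0000i)  (+0.4049+0.2430i)·(-0.3549-0.0146i)  (-0.1746-0.0686i)·(+0.2681+0.0221i)
Y_2^-1(R⁻¹ n̂) = -0.054401+0.058746i

Re=-0.0544 Im=0.0587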